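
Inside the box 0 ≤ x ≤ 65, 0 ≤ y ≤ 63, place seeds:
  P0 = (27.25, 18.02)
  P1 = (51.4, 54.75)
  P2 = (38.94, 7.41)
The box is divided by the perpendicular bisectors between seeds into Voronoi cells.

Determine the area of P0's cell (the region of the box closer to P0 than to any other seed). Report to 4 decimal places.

1. box [0,65]×[0,63]: [(0, 0) (65, 0) (65, 63) (0, 63)]
2. ⊥bis P0·P1 via (39.325,36.385): [(0, 62.2412) (0, 0) (65, 0) (65, 19.5037)]  |A|=2656.7087
3. ⊥bis P0·P2 via (33.095,12.715): [(48.8776, 30.1041) (0, 62.2412) (0, 0) (21.5547, 0)]  |A|=1845.5441
4. canonical 4-gon: [(48.8776, 30.1041) (0, 62.2412) (0, 0) (21.5547, 0)]
5. shoelace: 1845.5441

Area of P0's cell: 1845.5441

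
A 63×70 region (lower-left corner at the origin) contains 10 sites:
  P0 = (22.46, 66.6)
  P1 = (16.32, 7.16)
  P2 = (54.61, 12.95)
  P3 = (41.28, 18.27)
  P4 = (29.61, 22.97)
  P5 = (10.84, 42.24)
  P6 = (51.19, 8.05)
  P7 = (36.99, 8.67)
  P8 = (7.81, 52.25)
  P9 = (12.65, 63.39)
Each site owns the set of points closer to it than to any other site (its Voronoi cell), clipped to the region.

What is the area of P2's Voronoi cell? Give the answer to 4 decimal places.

1. box [0,63]×[0,70]: [(0, 0) (63, 0) (63, 70) (0, 70)]
2. ⊥bis P2·P0 via (38.535,39.775): [(0, 16.6827) (0, 0) (63, 0) (63, 54.4358)]  |A|=2240.2324
3. ⊥bis P2·P1 via (35.465,10.055): [(31.5994, 35.6188) (36.9855, 0) (63, 0) (63, 54.4358)]  |A|=1317.9615
4. ⊥bis P2·P3 via (47.945,15.61): [(41.7151, 0) (63, 0) (63, 53.3324)]  |A|=567.5886
5. ⊥bis P2·P4 via (42.11,17.96): [(41.7151, 0) (63, 0) (63, 53.3324)]  |A|=567.5886
6. ⊥bis P2·P5 via (32.725,27.595): [(41.7151, 0) (63, 0) (63, 53.3324)]  |A|=567.5886
7. ⊥bis P2·P6 via (52.9,10.5): [(47.4295, 14.3182) (63, 3.4506) (63, 53.3324)]  |A|=388.3434
8. ⊥bis P2·P7 via (45.8,10.81): [(47.4295, 14.3182) (63, 3.4506) (63, 53.3324)]  |A|=388.3434
9. ⊥bis P2·P8 via (31.21,32.6): [(47.4295, 14.3182) (63, 3.4506) (63, 53.3324)]  |A|=388.3434
10. ⊥bis P2·P9 via (33.63,38.17): [(47.4295, 14.3182) (63, 3.4506) (63, 53.3324)]  |A|=388.3434
11. canonical 3-gon: [(47.4295, 14.3182) (63, 3.4506) (63, 53.3324)]
12. shoelace: 388.3434

Area of P2's cell: 388.3434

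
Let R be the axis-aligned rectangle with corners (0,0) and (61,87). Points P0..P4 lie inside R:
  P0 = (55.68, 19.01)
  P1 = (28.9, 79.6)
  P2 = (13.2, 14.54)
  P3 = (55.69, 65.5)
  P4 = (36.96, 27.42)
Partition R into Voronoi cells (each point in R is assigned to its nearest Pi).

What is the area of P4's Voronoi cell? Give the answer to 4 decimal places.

1. box [0,61]×[0,87]: [(0, 0) (61, 0) (61, 87) (0, 87)]
2. ⊥bis P4·P0 via (46.32,23.215): [(0, 0) (35.8906, 0) (61, 55.8915) (61, 87) (0, 87)]  |A|=4605.299
3. ⊥bis P4·P1 via (32.93,53.51): [(0, 48.4235) (0, 0) (35.8906, 0) (61, 55.8915) (61, 57.8458)]  |A|=2539.5126
4. ⊥bis P4·P2 via (25.08,20.98): [(9.4149, 49.8777) (36.1455, 0.5673) (61, 55.8915) (61, 57.8458)]  |A|=1402.6247
5. ⊥bis P4·P3 via (46.325,46.46): [(32.2159, 53.3997) (9.4149, 49.8777) (36.1455, 0.5673) (54.8738, 42.2552)]  |A|=1185.8757
6. canonical 4-gon: [(32.2159, 53.3997) (9.4149, 49.8777) (36.1455, 0.5673) (54.8738, 42.2552)]
7. shoelace: 1185.8757

Area of P4's cell: 1185.8757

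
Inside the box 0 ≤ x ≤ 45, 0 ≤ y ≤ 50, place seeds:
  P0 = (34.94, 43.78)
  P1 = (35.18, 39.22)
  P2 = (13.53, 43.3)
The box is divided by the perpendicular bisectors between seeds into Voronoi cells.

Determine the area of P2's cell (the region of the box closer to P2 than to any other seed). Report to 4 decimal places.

Area of P2's cell: 1055.8707

1. box [0,45]×[0,50]: [(0, 0) (45, 0) (45, 50) (0, 50)]
2. ⊥bis P2·P0 via (24.235,43.54): [(0, 0) (25.2111, 0) (24.0902, 50) (0, 50)]  |A|=1232.5328
3. ⊥bis P2·P1 via (24.355,41.26): [(0, 0) (16.5794, 0) (24.2934, 40.9333) (24.0902, 50) (0, 50)]  |A|=1055.8707
4. canonical 5-gon: [(0, 0) (16.5794, 0) (24.2934, 40.9333) (24.0902, 50) (0, 50)]
5. shoelace: 1055.8707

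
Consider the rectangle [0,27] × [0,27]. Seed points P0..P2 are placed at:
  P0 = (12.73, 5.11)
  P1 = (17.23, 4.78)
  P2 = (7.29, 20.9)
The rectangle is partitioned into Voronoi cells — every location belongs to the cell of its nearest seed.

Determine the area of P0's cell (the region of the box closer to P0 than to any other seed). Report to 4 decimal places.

1. box [0,27]×[0,27]: [(0, 0) (27, 0) (27, 27) (0, 27)]
2. ⊥bis P0·P1 via (14.98,4.945): [(0, 0) (14.6174, 0) (16.5974, 27) (0, 27)]  |A|=421.3989
3. ⊥bis P0·P2 via (10.01,13.005): [(0, 9.5563) (0, 0) (14.6174, 0) (15.7152, 14.9706)]  |A|=184.5051
4. canonical 4-gon: [(0, 9.5563) (0, 0) (14.6174, 0) (15.7152, 14.9706)]
5. shoelace: 184.5051

Area of P0's cell: 184.5051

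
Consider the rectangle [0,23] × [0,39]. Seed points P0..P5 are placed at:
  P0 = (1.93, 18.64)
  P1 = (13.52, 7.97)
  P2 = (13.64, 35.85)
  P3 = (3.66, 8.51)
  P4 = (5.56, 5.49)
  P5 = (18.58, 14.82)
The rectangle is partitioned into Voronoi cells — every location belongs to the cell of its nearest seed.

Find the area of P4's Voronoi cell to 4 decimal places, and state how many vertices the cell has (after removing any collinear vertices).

1. box [0,23]×[0,39]: [(0, 0) (23, 0) (23, 39) (0, 39)]
2. ⊥bis P4·P0 via (3.745,12.065): [(0, 11.0312) (0, 0) (23, 0) (23, 17.3803)]  |A|=326.7319
3. ⊥bis P4·P1 via (9.54,6.73): [(7.5505, 13.1155) (0, 11.0312) (0, 0) (11.6368, 0)]  |A|=117.957
4. ⊥bis P4·P2 via (9.6,20.67): [(7.5505, 13.1155) (0, 11.0312) (0, 0) (11.6368, 0)]  |A|=117.957
5. ⊥bis P4·P3 via (4.61,7): [(8.6617, 9.5491) (0, 4.0997) (0, 0) (11.6368, 0)]  |A|=73.3153
6. ⊥bis P4·P5 via (12.07,10.155): [(8.6617, 9.5491) (0, 4.0997) (0, 0) (11.6368, 0)]  |A|=73.3153
7. canonical 4-gon: [(8.6617, 9.5491) (0, 4.0997) (0, 0) (11.6368, 0)]
8. shoelace: 73.3153

Area of P4's cell: 73.3153 (4 vertices)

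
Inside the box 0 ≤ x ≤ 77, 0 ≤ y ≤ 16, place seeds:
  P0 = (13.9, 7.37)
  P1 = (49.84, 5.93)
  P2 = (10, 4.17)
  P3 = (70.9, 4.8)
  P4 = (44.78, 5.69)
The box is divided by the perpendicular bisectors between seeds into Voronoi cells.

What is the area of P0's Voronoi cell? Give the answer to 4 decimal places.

1. box [0,77]×[0,16]: [(0, 0) (77, 0) (77, 16) (0, 16)]
2. ⊥bis P0·P1 via (31.87,6.65): [(0, 0) (31.6036, 0) (32.2446, 16) (0, 16)]  |A|=510.7854
3. ⊥bis P0·P2 via (11.95,5.77): [(16.6844, 0) (31.6036, 0) (32.2446, 16) (3.5562, 16)]  |A|=348.8613
4. ⊥bis P0·P3 via (42.4,6.085): [(16.6844, 0) (31.6036, 0) (32.2446, 16) (3.5562, 16)]  |A|=348.8613
5. ⊥bis P0·P4 via (29.34,6.53): [(16.6844, 0) (28.9847, 0) (29.8552, 16) (3.5562, 16)]  |A|=308.7955
6. canonical 4-gon: [(16.6844, 0) (28.9847, 0) (29.8552, 16) (3.5562, 16)]
7. shoelace: 308.7955

Area of P0's cell: 308.7955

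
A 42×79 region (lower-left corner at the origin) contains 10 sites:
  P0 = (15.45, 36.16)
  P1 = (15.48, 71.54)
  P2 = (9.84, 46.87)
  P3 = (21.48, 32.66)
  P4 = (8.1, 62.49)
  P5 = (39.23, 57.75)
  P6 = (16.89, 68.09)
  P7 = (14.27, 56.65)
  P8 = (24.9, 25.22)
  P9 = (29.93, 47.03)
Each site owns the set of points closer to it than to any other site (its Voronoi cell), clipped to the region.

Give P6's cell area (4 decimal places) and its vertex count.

1. box [0,42]×[0,79]: [(0, 0) (42, 0) (42, 79) (0, 79)]
2. ⊥bis P6·P0 via (16.17,52.125): [(0, 52.8542) (42, 50.9601) (42, 79) (0, 79)]  |A|=1137.8987
3. ⊥bis P6·P1 via (16.185,69.815): [(0, 63.2003) (0, 52.8542) (42, 50.9601) (42, 79) (38.6589, 79)]  |A|=832.4982
4. ⊥bis P6·P2 via (13.365,57.48): [(0, 63.2003) (0, 61.9203) (31.5742, 51.4303) (42, 50.9601) (42, 79) (38.6589, 79)]  |A|=689.3714
5. ⊥bis P6·P3 via (19.185,50.375): [(0, 63.2003) (0, 61.9203) (30.3837, 51.8258) (42, 53.3307) (42, 79) (38.6589, 79)]  |A|=673.8207
6. ⊥bis P6·P4 via (12.495,65.29): [(10.97, 67.6837) (18.573, 55.7497) (30.3837, 51.8258) (42, 53.3307) (42, 79) (38.6589, 79)]  |A|=579.433
7. ⊥bis P6·P5 via (28.06,62.92): [(34.7662, 77.4091) (10.97, 67.6837) (18.573, 55.7497) (23.9192, 53.9736)]  |A|=251.2403
8. ⊥bis P6·P7 via (15.58,62.37): [(26.6337, 59.8385) (34.7662, 77.4091) (10.97, 67.6837) (14.1461, 62.6984)]  |A|=196.0962
9. ⊥bis P6·P8 via (20.895,46.655): [(26.6337, 59.8385) (34.7662, 77.4091) (10.97, 67.6837) (14.1461, 62.6984)]  |A|=196.0962
10. ⊥bis P6·P9 via (23.41,57.56): [(26.6337, 59.8385) (34.7662, 77.4091) (10.97, 67.6837) (14.1461, 62.6984)]  |A|=196.0962
11. canonical 4-gon: [(26.6337, 59.8385) (34.7662, 77.4091) (10.97, 67.6837) (14.1461, 62.6984)]
12. shoelace: 196.0962

Area of P6's cell: 196.0962 (4 vertices)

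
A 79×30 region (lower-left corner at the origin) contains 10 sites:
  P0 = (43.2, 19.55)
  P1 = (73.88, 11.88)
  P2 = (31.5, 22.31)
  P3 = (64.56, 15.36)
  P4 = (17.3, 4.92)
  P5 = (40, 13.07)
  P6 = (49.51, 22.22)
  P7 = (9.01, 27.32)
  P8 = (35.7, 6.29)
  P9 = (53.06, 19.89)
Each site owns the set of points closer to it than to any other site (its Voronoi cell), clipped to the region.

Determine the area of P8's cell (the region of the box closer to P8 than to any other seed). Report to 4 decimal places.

Area of P8's cell: 214.1317

1. box [0,79]×[0,30]: [(0, 0) (79, 0) (79, 30) (0, 30)]
2. ⊥bis P8·P0 via (39.45,12.92): [(0, 0) (62.2926, 0) (9.2526, 30) (0, 30)]  |A|=1073.1768
3. ⊥bis P8·P1 via (54.79,9.085): [(0, 0) (56.1202, 0) (55.5628, 3.8064) (9.2526, 30) (0, 30)]  |A|=1061.4295
4. ⊥bis P8·P2 via (33.6,14.3): [(0, 5.491) (0, 0) (56.1202, 0) (55.5628, 3.8064) (35.9301, 14.9109)]  |A|=551.3177
5. ⊥bis P8·P3 via (50.13,10.825): [(0, 5.491) (0, 0) (53.532, 0) (51.6381, 6.0263) (35.9301, 14.9109)]  |A|=536.6684
6. ⊥bis P8·P4 via (26.5,5.605): [(26.0009, 12.3077) (26.9173, 0) (53.532, 0) (51.6381, 6.0263) (35.9301, 14.9109)]  |A|=299.637
7. ⊥bis P8·P5 via (37.85,9.68): [(31.453, 13.7371) (26.0009, 12.3077) (26.9173, 0) (53.1129, 0)]  |A|=214.1317
8. ⊥bis P8·P6 via (42.605,14.255): [(31.453, 13.7371) (26.0009, 12.3077) (26.9173, 0) (53.1129, 0)]  |A|=214.1317
9. ⊥bis P8·P7 via (22.355,16.805): [(31.453, 13.7371) (26.0009, 12.3077) (26.9173, 0) (53.1129, 0)]  |A|=214.1317
10. ⊥bis P8·P9 via (44.38,13.09): [(31.453, 13.7371) (26.0009, 12.3077) (26.9173, 0) (53.1129, 0)]  |A|=214.1317
11. canonical 4-gon: [(31.453, 13.7371) (26.0009, 12.3077) (26.9173, 0) (53.1129, 0)]
12. shoelace: 214.1317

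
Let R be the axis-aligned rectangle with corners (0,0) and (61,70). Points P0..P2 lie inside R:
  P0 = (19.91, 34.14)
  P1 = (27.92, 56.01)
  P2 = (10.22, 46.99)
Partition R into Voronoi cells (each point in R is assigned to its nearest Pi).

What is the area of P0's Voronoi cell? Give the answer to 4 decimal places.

Area of P0's cell: 2331.7337

1. box [0,61]×[0,70]: [(0, 0) (61, 0) (61, 70) (0, 70)]
2. ⊥bis P0·P1 via (23.915,45.075): [(0, 53.834) (0, 0) (61, 0) (61, 31.4924)]  |A|=2602.4558
3. ⊥bis P0·P2 via (15.065,40.565): [(21.9838, 45.7823) (0, 29.2047) (0, 0) (61, 0) (61, 31.4924)]  |A|=2331.7337
4. canonical 5-gon: [(21.9838, 45.7823) (0, 29.2047) (0, 0) (61, 0) (61, 31.4924)]
5. shoelace: 2331.7337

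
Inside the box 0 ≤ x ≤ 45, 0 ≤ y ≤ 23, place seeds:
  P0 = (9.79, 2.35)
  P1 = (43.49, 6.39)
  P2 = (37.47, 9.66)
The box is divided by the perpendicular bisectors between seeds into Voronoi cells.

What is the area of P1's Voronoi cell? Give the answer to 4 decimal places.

1. box [0,45]×[0,23]: [(0, 0) (45, 0) (45, 23) (0, 23)]
2. ⊥bis P1·P0 via (26.64,4.37): [(27.1639, 0) (45, 0) (45, 23) (24.4066, 23)]  |A|=441.9393
3. ⊥bis P1·P2 via (40.48,8.025): [(36.1209, 0) (45, 0) (45, 16.3462)]  |A|=72.5698
4. canonical 3-gon: [(36.1209, 0) (45, 0) (45, 16.3462)]
5. shoelace: 72.5698

Area of P1's cell: 72.5698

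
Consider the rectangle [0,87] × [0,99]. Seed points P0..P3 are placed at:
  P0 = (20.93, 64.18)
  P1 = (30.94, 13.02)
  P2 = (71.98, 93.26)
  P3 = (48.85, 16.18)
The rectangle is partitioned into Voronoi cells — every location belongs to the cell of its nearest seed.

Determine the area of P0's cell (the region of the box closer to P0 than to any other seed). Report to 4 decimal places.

Area of P0's cell: 2906.0061

1. box [0,87]×[0,99]: [(0, 0) (87, 0) (87, 99) (0, 99)]
2. ⊥bis P0·P1 via (25.935,38.6): [(0, 33.5255) (87, 50.548) (87, 99) (0, 99)]  |A|=4955.8002
3. ⊥bis P0·P2 via (46.455,78.72): [(0, 33.5255) (64.9594, 46.2355) (34.9027, 99) (0, 99)]  |A|=3047.4024
4. ⊥bis P0·P3 via (34.89,40.18): [(0, 33.5255) (35.336, 40.4394) (60.0668, 54.8245) (34.9027, 99) (0, 99)]  |A|=2906.0061
5. canonical 5-gon: [(0, 33.5255) (35.336, 40.4394) (60.0668, 54.8245) (34.9027, 99) (0, 99)]
6. shoelace: 2906.0061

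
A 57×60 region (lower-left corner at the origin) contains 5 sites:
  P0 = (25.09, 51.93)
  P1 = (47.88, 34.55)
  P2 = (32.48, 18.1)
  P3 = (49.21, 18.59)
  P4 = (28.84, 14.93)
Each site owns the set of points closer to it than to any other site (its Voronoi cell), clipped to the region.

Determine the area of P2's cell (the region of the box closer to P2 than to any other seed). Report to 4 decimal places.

Area of P2's cell: 334.4446

1. box [0,57]×[0,60]: [(0, 0) (57, 0) (57, 60) (0, 60)]
2. ⊥bis P2·P0 via (28.785,35.015): [(0, 28.7271) (0, 0) (57, 0) (57, 41.1784)]  |A|=1992.3064
3. ⊥bis P2·P1 via (40.18,26.325): [(30.4978, 35.3892) (0, 28.7271) (0, 0) (57, 0) (57, 10.5786)]  |A|=1586.8256
4. ⊥bis P2·P3 via (40.845,18.345): [(40.6234, 25.9099) (30.4978, 35.3892) (0, 28.7271) (0, 0) (41.3823, 0)]  |A|=1297.8787
5. ⊥bis P2·P4 via (30.66,16.515): [(41.2549, 4.3492) (40.6234, 25.9099) (30.4978, 35.3892) (16.8242, 32.4022)]  |A|=334.4446
6. canonical 4-gon: [(41.2549, 4.3492) (40.6234, 25.9099) (30.4978, 35.3892) (16.8242, 32.4022)]
7. shoelace: 334.4446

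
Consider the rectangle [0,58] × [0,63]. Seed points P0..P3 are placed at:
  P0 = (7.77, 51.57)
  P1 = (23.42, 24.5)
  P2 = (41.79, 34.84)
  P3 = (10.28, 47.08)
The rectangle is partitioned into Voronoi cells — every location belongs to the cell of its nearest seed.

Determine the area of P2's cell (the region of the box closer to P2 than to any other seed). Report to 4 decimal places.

Area of P2's cell: 1438.4384

1. box [0,58]×[0,63]: [(0, 0) (58, 0) (58, 63) (0, 63)]
2. ⊥bis P2·P0 via (24.78,43.205): [(3.5331, 0) (58, 0) (58, 63) (34.5146, 63)]  |A|=2455.4982
3. ⊥bis P2·P1 via (32.605,29.67): [(24.8763, 43.4008) (49.3055, 0) (58, 0) (58, 63) (34.5146, 63)]  |A|=1462.2193
4. ⊥bis P2·P3 via (26.035,40.96): [(26.1229, 41.1862) (49.3055, 0) (58, 0) (58, 63) (34.5964, 63)]  |A|=1438.4384
5. canonical 5-gon: [(26.1229, 41.1862) (49.3055, 0) (58, 0) (58, 63) (34.5964, 63)]
6. shoelace: 1438.4384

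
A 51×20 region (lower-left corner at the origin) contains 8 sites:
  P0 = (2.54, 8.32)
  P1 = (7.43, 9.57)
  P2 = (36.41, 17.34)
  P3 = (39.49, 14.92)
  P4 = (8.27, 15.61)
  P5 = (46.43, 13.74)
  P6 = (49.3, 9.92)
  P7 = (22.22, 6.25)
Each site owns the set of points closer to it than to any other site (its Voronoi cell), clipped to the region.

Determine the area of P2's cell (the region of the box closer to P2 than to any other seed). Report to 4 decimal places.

Area of P2's cell: 104.3814

1. box [0,51]×[0,20]: [(0, 0) (51, 0) (51, 20) (0, 20)]
2. ⊥bis P2·P0 via (19.475,12.83): [(22.8918, 0) (51, 0) (51, 20) (17.5655, 20)]  |A|=615.4267
3. ⊥bis P2·P1 via (21.92,13.455): [(25.5275, 0) (51, 0) (51, 20) (20.1652, 20)]  |A|=563.0732
4. ⊥bis P2·P3 via (37.95,16.13): [(25.4636, 0.2382) (40.9907, 20) (20.1652, 20)]  |A|=205.7745
5. ⊥bis P2·P4 via (22.34,16.475): [(22.7059, 10.524) (25.4636, 0.2382) (40.9907, 20) (22.1233, 20)]  |A|=196.497
6. ⊥bis P2·P5 via (41.42,15.54): [(22.7059, 10.524) (25.4636, 0.2382) (40.9907, 20) (22.1233, 20)]  |A|=196.497
7. ⊥bis P2·P6 via (42.855,13.63): [(22.7059, 10.524) (25.4636, 0.2382) (40.9907, 20) (22.1233, 20)]  |A|=196.497
8. ⊥bis P2·P7 via (29.315,11.795): [(31.9225, 8.4586) (40.9907, 20) (22.9025, 20)]  |A|=104.3814
9. canonical 3-gon: [(31.9225, 8.4586) (40.9907, 20) (22.9025, 20)]
10. shoelace: 104.3814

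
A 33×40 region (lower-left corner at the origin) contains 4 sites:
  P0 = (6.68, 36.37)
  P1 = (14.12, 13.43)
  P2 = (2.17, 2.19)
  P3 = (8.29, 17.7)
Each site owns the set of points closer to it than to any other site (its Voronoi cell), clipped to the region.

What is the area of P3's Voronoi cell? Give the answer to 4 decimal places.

1. box [0,33]×[0,40]: [(0, 0) (33, 0) (33, 40) (0, 40)]
2. ⊥bis P3·P0 via (7.485,27.035): [(0, 26.3895) (0, 0) (33, 0) (33, 29.2353)]  |A|=917.8094
3. ⊥bis P3·P1 via (11.205,15.565): [(20.423, 28.1507) (0, 26.3895) (0, 0.2664)]  |A|=266.7567
4. ⊥bis P3·P2 via (5.23,9.945): [(6.6721, 9.376) (20.423, 28.1507) (0, 26.3895) (0, 12.0087)]  |A|=227.5841
5. canonical 4-gon: [(6.6721, 9.376) (20.423, 28.1507) (0, 26.3895) (0, 12.0087)]
6. shoelace: 227.5841

Area of P3's cell: 227.5841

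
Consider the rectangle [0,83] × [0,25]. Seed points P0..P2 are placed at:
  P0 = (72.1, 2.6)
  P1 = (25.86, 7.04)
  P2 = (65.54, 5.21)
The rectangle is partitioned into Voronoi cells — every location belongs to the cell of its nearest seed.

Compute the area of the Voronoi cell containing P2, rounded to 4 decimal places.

1. box [0,83]×[0,25]: [(0, 0) (83, 0) (83, 25) (0, 25)]
2. ⊥bis P2·P0 via (68.82,3.905): [(0, 0) (67.2663, 0) (77.213, 25) (0, 25)]  |A|=1805.9914
3. ⊥bis P2·P1 via (45.7,6.125): [(45.4175, 0) (67.2663, 0) (77.213, 25) (46.5705, 25)]  |A|=656.1412
4. canonical 4-gon: [(45.4175, 0) (67.2663, 0) (77.213, 25) (46.5705, 25)]
5. shoelace: 656.1412

Area of P2's cell: 656.1412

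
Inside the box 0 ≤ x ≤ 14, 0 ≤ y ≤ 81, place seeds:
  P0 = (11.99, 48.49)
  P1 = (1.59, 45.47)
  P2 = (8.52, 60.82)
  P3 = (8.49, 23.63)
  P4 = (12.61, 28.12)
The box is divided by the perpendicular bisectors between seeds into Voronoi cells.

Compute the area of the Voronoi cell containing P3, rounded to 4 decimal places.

1. box [0,14]×[0,81]: [(0, 0) (14, 0) (14, 81) (0, 81)]
2. ⊥bis P3·P0 via (10.24,36.06): [(0, 37.5017) (0, 0) (14, 0) (14, 35.5306)]  |A|=511.2262
3. ⊥bis P3·P1 via (5.04,34.55): [(9.9491, 36.101) (0, 32.9577) (0, 0) (14, 0) (14, 35.5306)]  |A|=488.6219
4. ⊥bis P3·P2 via (8.505,42.225): [(9.9491, 36.101) (0, 32.9577) (0, 0) (14, 0) (14, 35.5306)]  |A|=488.6219
5. ⊥bis P3·P4 via (10.55,25.875): [(2.1061, 33.6231) (0, 32.9577) (0, 0) (14, 0) (14, 22.7093)]  |A|=405.1187
6. canonical 5-gon: [(2.1061, 33.6231) (0, 32.9577) (0, 0) (14, 0) (14, 22.7093)]
7. shoelace: 405.1187

Area of P3's cell: 405.1187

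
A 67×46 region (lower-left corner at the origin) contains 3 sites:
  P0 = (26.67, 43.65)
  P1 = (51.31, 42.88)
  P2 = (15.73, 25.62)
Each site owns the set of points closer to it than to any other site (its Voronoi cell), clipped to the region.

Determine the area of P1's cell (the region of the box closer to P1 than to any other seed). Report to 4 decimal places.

Area of P1's cell: 1166.3661

1. box [0,67]×[0,46]: [(0, 0) (67, 0) (67, 46) (0, 46)]
2. ⊥bis P1·P0 via (38.99,43.265): [(37.638, 0) (67, 0) (67, 46) (39.0755, 46)]  |A|=1317.5909
3. ⊥bis P1·P2 via (33.52,34.25): [(38.3943, 24.2021) (50.1348, 0) (67, 0) (67, 46) (39.0755, 46)]  |A|=1166.3661
4. canonical 5-gon: [(38.3943, 24.2021) (50.1348, 0) (67, 0) (67, 46) (39.0755, 46)]
5. shoelace: 1166.3661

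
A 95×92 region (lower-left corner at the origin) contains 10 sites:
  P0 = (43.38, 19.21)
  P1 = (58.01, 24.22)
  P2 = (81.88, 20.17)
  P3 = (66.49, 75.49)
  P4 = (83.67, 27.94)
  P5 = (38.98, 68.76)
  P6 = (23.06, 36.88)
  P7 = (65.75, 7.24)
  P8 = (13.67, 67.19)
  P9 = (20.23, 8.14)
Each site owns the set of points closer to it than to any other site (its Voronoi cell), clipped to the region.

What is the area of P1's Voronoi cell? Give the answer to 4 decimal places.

1. box [0,95]×[0,92]: [(0, 0) (95, 0) (95, 92) (0, 92)]
2. ⊥bis P1·P0 via (50.695,21.715): [(58.1312, 0) (95, 0) (95, 92) (26.6261, 92)]  |A|=4841.162
3. ⊥bis P1·P2 via (69.945,22.195): [(58.1312, 0) (66.1792, 0) (81.7887, 92) (26.6261, 92)]  |A|=2907.6874
4. ⊥bis P1·P3 via (62.25,49.855): [(39.7862, 53.5705) (58.1312, 0) (66.1792, 0) (74.2999, 47.862)]  |A|=1064.692
5. ⊥bis P1·P4 via (70.84,26.08): [(67.5196, 48.9834) (39.7862, 53.5705) (58.1312, 0) (66.1792, 0) (70.7313, 26.8295)]  |A|=991.3884
6. ⊥bis P1·P5 via (48.495,46.49): [(67.5196, 48.9834) (58.0116, 50.556) (43.013, 44.1478) (58.1312, 0) (66.1792, 0) (70.7313, 26.8295)]  |A|=910.3854
7. ⊥bis P1·P6 via (40.535,30.55): [(67.5196, 48.9834) (58.0116, 50.556) (45.9087, 45.385) (44.2024, 40.6744) (58.1312, 0) (66.1792, 0) (70.7313, 26.8295)]  |A|=904.6207
8. ⊥bis P1·P7 via (61.88,15.73): [(67.5196, 48.9834) (58.0116, 50.556) (45.9087, 45.385) (44.2024, 40.6744) (53.978, 12.128) (69.4322, 19.1725) (70.7313, 26.8295)]  |A|=719.128
9. ⊥bis P1·P8 via (35.84,45.705): [(67.5196, 48.9834) (58.0116, 50.556) (45.9087, 45.385) (44.2024, 40.6744) (53.978, 12.128) (69.4322, 19.1725) (70.7313, 26.8295)]  |A|=719.128
10. ⊥bis P1·P9 via (39.12,16.18): [(67.5196, 48.9834) (58.0116, 50.556) (45.9087, 45.385) (44.2024, 40.6744) (53.978, 12.128) (69.4322, 19.1725) (70.7313, 26.8295)]  |A|=719.128
11. canonical 7-gon: [(67.5196, 48.9834) (58.0116, 50.556) (45.9087, 45.385) (44.2024, 40.6744) (53.978, 12.128) (69.4322, 19.1725) (70.7313, 26.8295)]
12. shoelace: 719.128

Area of P1's cell: 719.1280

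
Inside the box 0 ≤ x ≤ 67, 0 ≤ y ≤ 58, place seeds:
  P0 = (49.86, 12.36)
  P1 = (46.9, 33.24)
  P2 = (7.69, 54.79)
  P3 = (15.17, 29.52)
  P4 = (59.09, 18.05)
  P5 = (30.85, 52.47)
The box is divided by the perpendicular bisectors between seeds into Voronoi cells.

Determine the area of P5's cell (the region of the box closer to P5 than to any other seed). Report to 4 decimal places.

Area of P5's cell: 502.6771

1. box [0,67]×[0,58]: [(0, 0) (67, 0) (67, 58) (0, 58)]
2. ⊥bis P5·P0 via (40.355,32.415): [(0, 13.2889) (67, 45.0433) (67, 58) (0, 58)]  |A|=1931.8716
3. ⊥bis P5·P1 via (38.875,42.855): [(0, 13.2889) (7.9855, 17.0736) (57.0207, 58) (0, 58)]  |A|=1345.3464
4. ⊥bis P5·P2 via (19.27,53.63): [(16.3035, 24.0161) (57.0207, 58) (19.7078, 58)]  |A|=634.0202
5. ⊥bis P5·P3 via (23.01,40.995): [(18.325, 44.1959) (30.5084, 35.8719) (57.0207, 58) (19.7078, 58)]  |A|=502.6771
6. ⊥bis P5·P4 via (44.97,35.26): [(18.325, 44.1959) (30.5084, 35.8719) (57.0207, 58) (19.7078, 58)]  |A|=502.6771
7. canonical 4-gon: [(18.325, 44.1959) (30.5084, 35.8719) (57.0207, 58) (19.7078, 58)]
8. shoelace: 502.6771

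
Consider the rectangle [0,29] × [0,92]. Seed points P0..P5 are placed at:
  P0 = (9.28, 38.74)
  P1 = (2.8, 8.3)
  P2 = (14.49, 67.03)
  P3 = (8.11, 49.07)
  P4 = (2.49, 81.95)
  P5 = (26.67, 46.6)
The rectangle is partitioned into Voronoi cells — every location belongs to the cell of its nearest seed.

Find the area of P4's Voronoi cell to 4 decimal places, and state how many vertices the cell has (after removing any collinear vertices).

Area of P4's cell: 367.6104 (4 vertices)

1. box [0,29]×[0,92]: [(0, 0) (29, 0) (29, 92) (0, 92)]
2. ⊥bis P4·P0 via (5.885,60.345): [(0, 59.4202) (29, 63.9773) (29, 92) (0, 92)]  |A|=878.736
3. ⊥bis P4·P1 via (2.645,45.125): [(0, 59.4202) (29, 63.9773) (29, 92) (0, 92)]  |A|=878.736
4. ⊥bis P4·P2 via (8.49,74.49): [(0, 67.6616) (29, 90.986) (29, 92) (0, 92)]  |A|=367.6104
5. ⊥bis P4·P3 via (5.3,65.51): [(0, 67.6616) (29, 90.986) (29, 92) (0, 92)]  |A|=367.6104
6. ⊥bis P4·P5 via (14.58,64.275): [(0, 67.6616) (29, 90.986) (29, 92) (0, 92)]  |A|=367.6104
7. canonical 4-gon: [(0, 67.6616) (29, 90.986) (29, 92) (0, 92)]
8. shoelace: 367.6104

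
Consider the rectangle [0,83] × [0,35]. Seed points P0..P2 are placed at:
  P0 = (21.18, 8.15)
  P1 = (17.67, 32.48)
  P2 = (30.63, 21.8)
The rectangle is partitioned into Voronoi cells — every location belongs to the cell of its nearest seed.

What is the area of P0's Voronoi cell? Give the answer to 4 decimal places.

Area of P0's cell: 640.4970

1. box [0,83]×[0,35]: [(0, 0) (83, 0) (83, 35) (0, 35)]
2. ⊥bis P0·P1 via (19.425,20.315): [(0, 17.5126) (0, 0) (83, 0) (83, 29.4867)]  |A|=1950.4734
3. ⊥bis P0·P2 via (25.905,14.975): [(18.4044, 20.1678) (0, 17.5126) (0, 0) (47.5356, 0)]  |A|=640.497
4. canonical 4-gon: [(18.4044, 20.1678) (0, 17.5126) (0, 0) (47.5356, 0)]
5. shoelace: 640.497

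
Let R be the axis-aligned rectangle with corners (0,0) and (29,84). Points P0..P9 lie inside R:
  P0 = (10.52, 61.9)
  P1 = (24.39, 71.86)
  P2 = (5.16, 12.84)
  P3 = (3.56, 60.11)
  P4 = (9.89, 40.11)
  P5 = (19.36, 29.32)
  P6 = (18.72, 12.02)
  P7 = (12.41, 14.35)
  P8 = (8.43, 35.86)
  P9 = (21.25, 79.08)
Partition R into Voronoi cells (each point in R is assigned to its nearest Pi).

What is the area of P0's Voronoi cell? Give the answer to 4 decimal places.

1. box [0,29]×[0,84]: [(0, 0) (29, 0) (29, 84) (0, 84)]
2. ⊥bis P0·P1 via (17.455,66.88): [(0, 0) (29, 0) (29, 50.8028) (5.1612, 84) (0, 84)]  |A|=2040.3088
3. ⊥bis P0·P2 via (7.84,37.37): [(0, 38.2266) (29, 35.0582) (29, 50.8028) (5.1612, 84) (0, 84)]  |A|=977.6801
4. ⊥bis P0·P3 via (7.04,61.005): [(13.2711, 36.7766) (29, 35.0582) (29, 50.8028) (5.1612, 84) (1.1261, 84)]  |A|=647.3589
5. ⊥bis P0·P4 via (10.205,51.005): [(9.6074, 51.0223) (29, 50.4616) (29, 50.8028) (5.1612, 84) (1.1261, 84)]  |A|=389.1169
6. ⊥bis P0·P5 via (14.94,45.61): [(9.6074, 51.0223) (29, 50.4616) (29, 50.8028) (5.1612, 84) (1.1261, 84)]  |A|=389.1169
7. ⊥bis P0·P6 via (14.62,36.96): [(9.6074, 51.0223) (29, 50.4616) (29, 50.8028) (5.1612, 84) (1.1261, 84)]  |A|=389.1169
8. ⊥bis P0·P7 via (11.465,38.125): [(9.6074, 51.0223) (29, 50.4616) (29, 50.8028) (5.1612, 84) (1.1261, 84)]  |A|=389.1169
9. ⊥bis P0·P8 via (9.475,48.88): [(9.6074, 51.0223) (29, 50.4616) (29, 50.8028) (5.1612, 84) (1.1261, 84)]  |A|=389.1169
10. ⊥bis P0·P9 via (15.885,70.49): [(2.4412, 78.8865) (9.6074, 51.0223) (29, 50.4616) (29, 50.8028) (14.0313, 71.6478)]  |A|=339.3224
11. canonical 5-gon: [(2.4412, 78.8865) (9.6074, 51.0223) (29, 50.4616) (29, 50.8028) (14.0313, 71.6478)]
12. shoelace: 339.3224

Area of P0's cell: 339.3224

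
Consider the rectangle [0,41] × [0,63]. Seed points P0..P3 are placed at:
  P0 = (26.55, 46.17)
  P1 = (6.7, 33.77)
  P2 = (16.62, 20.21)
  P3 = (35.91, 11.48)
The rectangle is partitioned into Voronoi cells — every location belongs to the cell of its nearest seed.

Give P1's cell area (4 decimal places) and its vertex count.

1. box [0,41]×[0,63]: [(0, 0) (41, 0) (41, 63) (0, 63)]
2. ⊥bis P1·P0 via (16.625,39.97): [(0, 0) (41, 0) (41, 0.9503) (2.2385, 63) (0, 63)]  |A|=1380.4311
3. ⊥bis P1·P2 via (11.66,26.99): [(0, 18.46) (20.6328, 33.5542) (2.2385, 63) (0, 63)]  |A|=492.4511
4. ⊥bis P1·P3 via (21.305,22.625): [(0, 18.46) (20.6328, 33.5542) (2.2385, 63) (0, 63)]  |A|=492.4511
5. canonical 4-gon: [(0, 18.46) (20.6328, 33.5542) (2.2385, 63) (0, 63)]
6. shoelace: 492.4511

Area of P1's cell: 492.4511 (4 vertices)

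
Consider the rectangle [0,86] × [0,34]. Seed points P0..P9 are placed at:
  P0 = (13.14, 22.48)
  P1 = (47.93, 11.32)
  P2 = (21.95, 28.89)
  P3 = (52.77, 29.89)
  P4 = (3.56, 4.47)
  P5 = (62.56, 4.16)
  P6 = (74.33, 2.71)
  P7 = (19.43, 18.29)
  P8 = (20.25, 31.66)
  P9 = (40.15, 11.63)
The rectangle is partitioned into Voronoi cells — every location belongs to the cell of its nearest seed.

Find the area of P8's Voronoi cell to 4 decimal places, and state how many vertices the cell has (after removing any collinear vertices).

Area of P8's cell: 64.5803 (3 vertices)

1. box [0,86]×[0,34]: [(0, 0) (86, 0) (86, 34) (0, 34)]
2. ⊥bis P8·P0 via (16.695,27.07): [(51.6461, 0) (86, 0) (86, 34) (7.7474, 34)]  |A|=1914.3097
3. ⊥bis P8·P1 via (34.09,21.49): [(30.3939, 16.4601) (43.2827, 34) (7.7474, 34)]  |A|=311.6429
4. ⊥bis P8·P2 via (21.1,30.275): [(16.3337, 27.3498) (27.1696, 34) (7.7474, 34)]  |A|=64.5803
5. ⊥bis P8·P3 via (36.51,30.775): [(16.3337, 27.3498) (27.1696, 34) (7.7474, 34)]  |A|=64.5803
6. ⊥bis P8·P4 via (11.905,18.065): [(16.3337, 27.3498) (27.1696, 34) (7.7474, 34)]  |A|=64.5803
7. ⊥bis P8·P5 via (41.405,17.91): [(16.3337, 27.3498) (27.1696, 34) (7.7474, 34)]  |A|=64.5803
8. ⊥bis P8·P6 via (47.29,17.185): [(16.3337, 27.3498) (27.1696, 34) (7.7474, 34)]  |A|=64.5803
9. ⊥bis P8·P7 via (19.84,24.975): [(16.3337, 27.3498) (27.1696, 34) (7.7474, 34)]  |A|=64.5803
10. ⊥bis P8·P9 via (30.2,21.645): [(16.3337, 27.3498) (27.1696, 34) (7.7474, 34)]  |A|=64.5803
11. canonical 3-gon: [(16.3337, 27.3498) (27.1696, 34) (7.7474, 34)]
12. shoelace: 64.5803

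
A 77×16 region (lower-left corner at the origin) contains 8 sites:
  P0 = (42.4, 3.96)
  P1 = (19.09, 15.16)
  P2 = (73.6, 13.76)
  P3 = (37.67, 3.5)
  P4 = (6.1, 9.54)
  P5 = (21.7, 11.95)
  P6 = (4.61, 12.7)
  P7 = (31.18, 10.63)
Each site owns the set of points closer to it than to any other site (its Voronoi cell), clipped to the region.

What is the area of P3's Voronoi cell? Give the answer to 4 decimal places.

1. box [0,77]×[0,16]: [(0, 0) (77, 0) (77, 16) (0, 16)]
2. ⊥bis P3·P0 via (40.035,3.73): [(0, 0) (40.3977, 0) (38.8417, 16) (0, 16)]  |A|=633.9158
3. ⊥bis P3·P1 via (28.38,9.33): [(22.5249, 0) (40.3977, 0) (38.8417, 16) (32.5658, 16)]  |A|=193.1902
4. ⊥bis P3·P2 via (55.635,8.63): [(22.5249, 0) (40.3977, 0) (38.8417, 16) (32.5658, 16)]  |A|=193.1902
5. ⊥bis P3·P4 via (21.885,6.52): [(22.5249, 0) (40.3977, 0) (38.8417, 16) (32.5658, 16)]  |A|=193.1902
6. ⊥bis P3·P5 via (29.685,7.725): [(25.5976, 0) (40.3977, 0) (38.8417, 16) (34.0634, 16)]  |A|=156.6277
7. ⊥bis P3·P6 via (21.14,8.1): [(25.5976, 0) (40.3977, 0) (38.8417, 16) (34.0634, 16)]  |A|=156.6277
8. ⊥bis P3·P7 via (34.425,7.065): [(26.6633, 0) (40.3977, 0) (39.2808, 11.485)]  |A|=78.8698
9. canonical 3-gon: [(26.6633, 0) (40.3977, 0) (39.2808, 11.485)]
10. shoelace: 78.8698

Area of P3's cell: 78.8698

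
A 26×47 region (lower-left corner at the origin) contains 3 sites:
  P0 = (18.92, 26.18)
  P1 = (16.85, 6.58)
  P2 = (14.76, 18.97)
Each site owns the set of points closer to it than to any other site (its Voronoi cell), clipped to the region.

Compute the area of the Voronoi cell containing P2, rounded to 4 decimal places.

Area of P2's cell: 324.7075

1. box [0,26]×[0,47]: [(0, 0) (26, 0) (26, 47) (0, 47)]
2. ⊥bis P2·P0 via (16.84,22.575): [(0, 32.2913) (0, 0) (26, 0) (26, 17.2899)]  |A|=644.5553
3. ⊥bis P2·P1 via (15.805,12.775): [(0, 32.2913) (0, 10.1089) (26, 14.4947) (26, 17.2899)]  |A|=324.7075
4. canonical 4-gon: [(0, 32.2913) (0, 10.1089) (26, 14.4947) (26, 17.2899)]
5. shoelace: 324.7075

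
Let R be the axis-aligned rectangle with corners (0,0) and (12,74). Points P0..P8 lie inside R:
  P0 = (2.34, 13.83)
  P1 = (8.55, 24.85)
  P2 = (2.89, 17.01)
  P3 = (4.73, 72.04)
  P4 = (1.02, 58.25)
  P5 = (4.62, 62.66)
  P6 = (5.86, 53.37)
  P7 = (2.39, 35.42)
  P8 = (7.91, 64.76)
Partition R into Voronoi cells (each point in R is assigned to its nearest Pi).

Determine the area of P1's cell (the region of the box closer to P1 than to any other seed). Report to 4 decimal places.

1. box [0,12]×[0,74]: [(0, 0) (12, 0) (12, 74) (0, 74)]
2. ⊥bis P1·P0 via (5.445,19.34): [(0, 22.4084) (12, 15.6461) (12, 74) (0, 74)]  |A|=659.673
3. ⊥bis P1·P2 via (5.72,20.93): [(0, 25.0595) (12, 16.3962) (12, 74) (0, 74)]  |A|=639.2657
4. ⊥bis P1·P3 via (6.64,48.445): [(0, 47.9075) (0, 25.0595) (12, 16.3962) (12, 48.8789)]  |A|=331.984
5. ⊥bis P1·P4 via (4.785,41.55): [(0, 40.4712) (0, 25.0595) (12, 16.3962) (12, 43.1766)]  |A|=253.1528
6. ⊥bis P1·P5 via (6.585,43.755): [(0, 40.4712) (0, 25.0595) (12, 16.3962) (12, 43.1766)]  |A|=253.1528
7. ⊥bis P1·P6 via (7.205,39.11): [(0, 38.4304) (0, 25.0595) (12, 16.3962) (12, 39.5623)]  |A|=219.2219
8. ⊥bis P1·P7 via (5.47,30.135): [(0, 26.9472) (0, 25.0595) (12, 16.3962) (12, 33.9406)]  |A|=116.5922
9. ⊥bis P1·P8 via (8.23,44.805): [(0, 26.9472) (0, 25.0595) (12, 16.3962) (12, 33.9406)]  |A|=116.5922
10. canonical 4-gon: [(0, 26.9472) (0, 25.0595) (12, 16.3962) (12, 33.9406)]
11. shoelace: 116.5922

Area of P1's cell: 116.5922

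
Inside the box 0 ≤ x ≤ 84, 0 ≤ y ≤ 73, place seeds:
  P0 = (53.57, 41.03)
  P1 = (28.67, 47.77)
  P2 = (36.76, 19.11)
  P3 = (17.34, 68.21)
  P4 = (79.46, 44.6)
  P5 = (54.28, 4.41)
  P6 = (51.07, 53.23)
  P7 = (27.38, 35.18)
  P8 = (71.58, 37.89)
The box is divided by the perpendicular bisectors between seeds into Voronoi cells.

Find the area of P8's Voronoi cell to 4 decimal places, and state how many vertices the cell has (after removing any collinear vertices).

1. box [0,84]×[0,73]: [(0, 0) (84, 0) (84, 73) (0, 73)]
2. ⊥bis P8·P0 via (62.575,39.46): [(55.6952, 0) (84, 0) (84, 73) (68.4226, 73)]  |A|=1601.698
3. ⊥bis P8·P1 via (50.125,42.83): [(55.6952, 0) (84, 0) (84, 73) (68.4226, 73)]  |A|=1601.698
4. ⊥bis P8·P2 via (54.17,28.5): [(59.0777, 19.4006) (69.5413, 0) (84, 0) (84, 73) (68.4226, 73)]  |A|=1467.3865
5. ⊥bis P8·P3 via (44.46,53.05): [(59.0777, 19.4006) (69.5413, 0) (84, 0) (84, 73) (68.4226, 73)]  |A|=1467.3865
6. ⊥bis P8·P4 via (75.52,41.245): [(65.0333, 53.5602) (59.0777, 19.4006) (69.5413, 0) (84, 0) (84, 31.2864)]  |A|=920.3916
7. ⊥bis P8·P5 via (62.93,21.15): [(65.0333, 53.5602) (59.6759, 22.8315) (84, 10.2626) (84, 31.2864)]  |A|=606.769
8. ⊥bis P8·P6 via (61.325,45.56): [(66.2446, 52.1377) (64.3417, 49.5935) (59.6759, 22.8315) (84, 10.2626) (84, 31.2864)]  |A|=603.8746
9. ⊥bis P8·P7 via (49.48,36.535): [(66.2446, 52.1377) (64.3417, 49.5935) (59.6759, 22.8315) (84, 10.2626) (84, 31.2864)]  |A|=603.8746
10. canonical 5-gon: [(66.2446, 52.1377) (64.3417, 49.5935) (59.6759, 22.8315) (84, 10.2626) (84, 31.2864)]
11. shoelace: 603.8746

Area of P8's cell: 603.8746 (5 vertices)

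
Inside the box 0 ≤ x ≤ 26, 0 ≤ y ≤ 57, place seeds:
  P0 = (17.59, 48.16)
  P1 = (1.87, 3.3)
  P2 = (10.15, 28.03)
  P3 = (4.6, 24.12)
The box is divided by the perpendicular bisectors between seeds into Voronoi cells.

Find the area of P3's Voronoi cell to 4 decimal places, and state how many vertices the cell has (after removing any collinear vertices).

1. box [0,26]×[0,57]: [(0, 0) (26, 0) (26, 57) (0, 57)]
2. ⊥bis P3·P0 via (11.095,36.14): [(0, 42.1352) (0, 0) (26, 0) (26, 28.0861)]  |A|=912.8765
3. ⊥bis P3·P1 via (3.235,13.71): [(0, 42.1352) (0, 14.1342) (26, 10.725) (26, 28.0861)]  |A|=589.7075
4. ⊥bis P3·P2 via (7.375,26.075): [(0, 36.5434) (0, 14.1342) (17.3942, 11.8534)]  |A|=194.8946
5. canonical 3-gon: [(0, 36.5434) (0, 14.1342) (17.3942, 11.8534)]
6. shoelace: 194.8946

Area of P3's cell: 194.8946 (3 vertices)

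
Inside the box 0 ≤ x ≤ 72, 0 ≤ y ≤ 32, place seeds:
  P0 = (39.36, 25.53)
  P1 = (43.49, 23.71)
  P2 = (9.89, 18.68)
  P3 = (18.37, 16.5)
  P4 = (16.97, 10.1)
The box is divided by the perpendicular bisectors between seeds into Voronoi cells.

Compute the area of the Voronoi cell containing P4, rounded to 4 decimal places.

1. box [0,72]×[0,32]: [(0, 0) (72, 0) (72, 32) (0, 32)]
2. ⊥bis P4·P0 via (28.165,17.815): [(0, 0) (40.4422, 0) (18.3895, 32) (0, 32)]  |A|=941.3057
3. ⊥bis P4·P1 via (30.23,16.905): [(0, 0) (38.9056, 0) (34.4239, 8.7329) (18.3895, 32) (0, 32)]  |A|=934.5964
4. ⊥bis P4·P2 via (13.43,14.39): [(0, 3.3079) (0, 0) (38.9056, 0) (34.4239, 8.7329) (24.328, 23.3828)]  |A|=506.3525
5. ⊥bis P4·P3 via (17.67,13.3): [(13.2743, 14.2616) (0, 3.3079) (0, 0) (38.9056, 0) (34.4239, 8.7329) (33.6918, 9.7952)]  |A|=388.552
6. canonical 6-gon: [(13.2743, 14.2616) (0, 3.3079) (0, 0) (38.9056, 0) (34.4239, 8.7329) (33.6918, 9.7952)]
7. shoelace: 388.552

Area of P4's cell: 388.5520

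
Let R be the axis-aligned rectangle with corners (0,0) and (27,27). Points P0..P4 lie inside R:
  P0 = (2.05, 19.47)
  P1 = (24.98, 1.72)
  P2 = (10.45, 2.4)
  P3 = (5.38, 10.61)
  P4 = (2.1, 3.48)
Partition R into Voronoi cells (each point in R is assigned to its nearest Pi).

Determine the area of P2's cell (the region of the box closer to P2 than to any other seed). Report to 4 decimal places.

1. box [0,27]×[0,27]: [(0, 0) (27, 0) (27, 27) (0, 27)]
2. ⊥bis P2·P0 via (6.25,10.935): [(0, 7.8594) (0, 0) (27, 0) (27, 21.1459)]  |A|=391.5719
3. ⊥bis P2·P1 via (17.715,2.06): [(18.4104, 16.919) (0, 7.8594) (0, 0) (17.6186, 0)]  |A|=221.3923
4. ⊥bis P2·P3 via (7.915,6.505): [(18.2209, 12.8693) (0, 1.6172) (0, 0) (17.6186, 0)]  |A|=128.1025
5. ⊥bis P2·P4 via (6.275,2.94): [(18.2209, 12.8693) (6.6338, 5.7138) (5.8947, 0) (17.6186, 0)]  |A|=105.8979
6. canonical 4-gon: [(18.2209, 12.8693) (6.6338, 5.7138) (5.8947, 0) (17.6186, 0)]
7. shoelace: 105.8979

Area of P2's cell: 105.8979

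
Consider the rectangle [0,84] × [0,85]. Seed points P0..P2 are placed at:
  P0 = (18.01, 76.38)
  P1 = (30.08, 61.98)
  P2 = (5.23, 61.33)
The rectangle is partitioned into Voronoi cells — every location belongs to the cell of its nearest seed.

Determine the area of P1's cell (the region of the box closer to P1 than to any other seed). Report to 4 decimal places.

1. box [0,84]×[0,85]: [(0, 0) (84, 0) (84, 85) (0, 85)]
2. ⊥bis P1·P0 via (24.045,69.18): [(0, 49.0256) (0, 0) (84, 0) (84, 85) (42.9189, 85)]  |A|=6368.0094
3. ⊥bis P1·P2 via (17.655,61.655): [(17.5995, 63.7774) (19.2677, 0) (84, 0) (84, 85) (42.9189, 85)]  |A|=5322.1745
4. canonical 5-gon: [(17.5995, 63.7774) (19.2677, 0) (84, 0) (84, 85) (42.9189, 85)]
5. shoelace: 5322.1745

Area of P1's cell: 5322.1745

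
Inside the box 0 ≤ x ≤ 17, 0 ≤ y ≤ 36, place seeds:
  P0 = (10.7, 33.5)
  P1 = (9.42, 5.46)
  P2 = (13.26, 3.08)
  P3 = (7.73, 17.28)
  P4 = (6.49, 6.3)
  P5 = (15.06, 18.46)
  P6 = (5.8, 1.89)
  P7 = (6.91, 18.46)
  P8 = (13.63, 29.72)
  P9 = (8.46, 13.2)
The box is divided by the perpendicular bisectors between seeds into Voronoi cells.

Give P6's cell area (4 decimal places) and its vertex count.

1. box [0,17]×[0,36]: [(0, 0) (17, 0) (17, 36) (0, 36)]
2. ⊥bis P6·P0 via (8.25,17.695): [(0, 18.9739) (0, 0) (17, 0) (17, 16.3386)]  |A|=300.1562
3. ⊥bis P6·P1 via (7.61,3.675): [(0, 11.3916) (0, 0) (11.2342, 0)]  |A|=63.9879
4. ⊥bis P6·P2 via (9.53,2.485): [(9.674, 1.5821) (0, 11.3916) (0, 0) (9.9264, 0)]  |A|=62.9534
5. ⊥bis P6·P3 via (6.765,9.585): [(9.674, 1.5821) (1.0783, 10.2981) (0, 10.4334) (0, 0) (9.9264, 0)]  |A|=62.4367
6. ⊥bis P6·P4 via (6.145,4.095): [(9.674, 1.5821) (7.3875, 3.9006) (0, 5.0565) (0, 0) (9.9264, 0)]  |A|=39.5529
7. ⊥bis P6·P5 via (10.43,10.175): [(9.674, 1.5821) (7.3875, 3.9006) (0, 5.0565) (0, 0) (9.9264, 0)]  |A|=39.5529
8. ⊥bis P6·P7 via (6.355,10.175): [(9.674, 1.5821) (7.3875, 3.9006) (0, 5.0565) (0, 0) (9.9264, 0)]  |A|=39.5529
9. ⊥bis P6·P8 via (9.715,15.805): [(9.674, 1.5821) (7.3875, 3.9006) (0, 5.0565) (0, 0) (9.9264, 0)]  |A|=39.5529
10. ⊥bis P6·P9 via (7.13,7.545): [(9.674, 1.5821) (7.3875, 3.9006) (0, 5.0565) (0, 0) (9.9264, 0)]  |A|=39.5529
11. canonical 5-gon: [(9.674, 1.5821) (7.3875, 3.9006) (0, 5.0565) (0, 0) (9.9264, 0)]
12. shoelace: 39.5529

Area of P6's cell: 39.5529 (5 vertices)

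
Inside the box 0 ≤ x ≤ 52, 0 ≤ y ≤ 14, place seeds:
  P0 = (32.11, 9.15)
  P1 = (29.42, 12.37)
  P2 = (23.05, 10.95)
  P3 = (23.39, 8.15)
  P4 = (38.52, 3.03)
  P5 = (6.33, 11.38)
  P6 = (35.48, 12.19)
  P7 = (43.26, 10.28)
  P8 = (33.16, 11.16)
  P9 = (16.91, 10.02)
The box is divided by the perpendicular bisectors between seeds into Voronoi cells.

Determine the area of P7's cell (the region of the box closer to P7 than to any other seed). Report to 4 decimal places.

Area of P7's cell: 132.5002

1. box [0,52]×[0,14]: [(0, 0) (52, 0) (52, 14) (0, 14)]
2. ⊥bis P7·P0 via (37.685,9.715): [(38.6696, 0) (52, 0) (52, 14) (37.2507, 14)]  |A|=196.5579
3. ⊥bis P7·P1 via (36.34,11.325): [(38.6696, 0) (52, 0) (52, 14) (37.2507, 14)]  |A|=196.5579
4. ⊥bis P7·P2 via (33.155,10.615): [(38.6696, 0) (52, 0) (52, 14) (37.2507, 14)]  |A|=196.5579
5. ⊥bis P7·P3 via (33.325,9.215): [(38.6696, 0) (52, 0) (52, 14) (37.2507, 14)]  |A|=196.5579
6. ⊥bis P7·P4 via (40.89,6.655): [(37.7897, 8.682) (51.0691, 0) (52, 0) (52, 14) (37.2507, 14)]  |A|=142.7319
7. ⊥bis P7·P5 via (24.795,10.83): [(37.7897, 8.682) (51.0691, 0) (52, 0) (52, 14) (37.2507, 14)]  |A|=142.7319
8. ⊥bis P7·P6 via (39.37,11.235): [(38.6113, 8.1448) (51.0691, 0) (52, 0) (52, 14) (40.0488, 14)]  |A|=132.5002
9. ⊥bis P7·P8 via (38.21,10.72): [(38.6113, 8.1448) (51.0691, 0) (52, 0) (52, 14) (40.0488, 14)]  |A|=132.5002
10. ⊥bis P7·P9 via (30.085,10.15): [(38.6113, 8.1448) (51.0691, 0) (52, 0) (52, 14) (40.0488, 14)]  |A|=132.5002
11. canonical 5-gon: [(38.6113, 8.1448) (51.0691, 0) (52, 0) (52, 14) (40.0488, 14)]
12. shoelace: 132.5002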